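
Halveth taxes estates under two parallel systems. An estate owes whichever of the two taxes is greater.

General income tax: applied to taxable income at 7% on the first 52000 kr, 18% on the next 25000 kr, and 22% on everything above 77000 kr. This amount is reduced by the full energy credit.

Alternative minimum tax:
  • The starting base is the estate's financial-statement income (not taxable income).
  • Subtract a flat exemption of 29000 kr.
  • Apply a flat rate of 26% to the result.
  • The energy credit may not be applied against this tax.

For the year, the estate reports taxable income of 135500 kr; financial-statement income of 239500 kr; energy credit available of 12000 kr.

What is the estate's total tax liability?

General income tax:
  52000 kr × 7% = 3640 kr
  25000 kr × 18% = 4500 kr
  58500 kr × 22% = 12870 kr
  → 21010 kr
  Less energy credit 12000 kr → 9010 kr

Alternative minimum tax:
  Base (financial-statement income): 239500 kr
  Less exemption 29000 kr → base 210500 kr
  210500 kr × 26% = 54730 kr

54730 kr > 9010 kr, so the alternative minimum tax is the binding amount.

54730 kr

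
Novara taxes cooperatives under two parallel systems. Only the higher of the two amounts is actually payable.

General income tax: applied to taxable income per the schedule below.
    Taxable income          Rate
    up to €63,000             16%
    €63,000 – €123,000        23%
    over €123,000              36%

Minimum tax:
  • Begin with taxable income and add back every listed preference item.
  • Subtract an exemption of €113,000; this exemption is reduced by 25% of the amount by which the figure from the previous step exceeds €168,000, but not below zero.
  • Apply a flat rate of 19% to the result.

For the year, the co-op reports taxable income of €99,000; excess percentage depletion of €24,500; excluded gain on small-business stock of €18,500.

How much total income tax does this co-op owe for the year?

€18,360

Minimum tax:
  Adjusted income: €99,000 + €24,500 + €18,500 = €142,000
  Exemption: €142,000 ≤ €168,000, so full €113,000 applies
  Base: €142,000 − €113,000 = €29,000
  €29,000 × 19% = €5,510

General income tax:
  €63,000 × 16% = €10,080
  €36,000 × 23% = €8,280
  → €18,360

€18,360 > €5,510, so the general income tax governs.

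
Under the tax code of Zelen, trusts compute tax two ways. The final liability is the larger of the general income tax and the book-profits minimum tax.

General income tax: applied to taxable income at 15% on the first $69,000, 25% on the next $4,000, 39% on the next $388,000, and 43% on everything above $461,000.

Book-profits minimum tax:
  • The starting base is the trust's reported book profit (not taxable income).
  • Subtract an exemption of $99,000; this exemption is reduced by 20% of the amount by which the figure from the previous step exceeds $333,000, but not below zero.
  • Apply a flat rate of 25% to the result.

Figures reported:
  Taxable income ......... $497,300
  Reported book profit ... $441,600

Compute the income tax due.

General income tax:
  $69,000 × 15% = $10,350
  $4,000 × 25% = $1,000
  $388,000 × 39% = $151,320
  $36,300 × 43% = $15,609
  → $178,279

Book-profits minimum tax:
  Base (reported book profit): $441,600
  Exemption: $99,000 − 20% × ($441,600 − $333,000) = $99,000 − $21,720 = $77,280
  Base: $441,600 − $77,280 = $364,320
  $364,320 × 25% = $91,080

$178,279 > $91,080, so the general income tax governs.

$178,279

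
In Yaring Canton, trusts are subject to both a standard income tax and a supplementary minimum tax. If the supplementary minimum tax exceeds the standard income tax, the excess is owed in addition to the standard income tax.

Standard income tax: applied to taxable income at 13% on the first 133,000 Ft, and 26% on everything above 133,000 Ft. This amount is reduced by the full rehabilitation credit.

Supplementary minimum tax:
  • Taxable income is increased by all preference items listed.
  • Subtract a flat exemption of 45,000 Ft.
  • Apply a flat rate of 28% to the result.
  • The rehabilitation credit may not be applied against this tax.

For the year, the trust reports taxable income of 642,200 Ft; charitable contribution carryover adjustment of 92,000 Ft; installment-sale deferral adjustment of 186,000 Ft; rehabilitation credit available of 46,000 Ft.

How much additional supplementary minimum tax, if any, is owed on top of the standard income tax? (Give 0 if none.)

141,374 Ft

Standard income tax:
  133,000 Ft × 13% = 17,290 Ft
  509,200 Ft × 26% = 132,392 Ft
  → 149,682 Ft
  Less rehabilitation credit 46,000 Ft → 103,682 Ft

Supplementary minimum tax:
  Adjusted income: 642,200 Ft + 92,000 Ft + 186,000 Ft = 920,200 Ft
  Less exemption 45,000 Ft → base 875,200 Ft
  875,200 Ft × 28% = 245,056 Ft

Excess of supplementary minimum tax over standard income tax: 245,056 Ft − 103,682 Ft = 141,374 Ft.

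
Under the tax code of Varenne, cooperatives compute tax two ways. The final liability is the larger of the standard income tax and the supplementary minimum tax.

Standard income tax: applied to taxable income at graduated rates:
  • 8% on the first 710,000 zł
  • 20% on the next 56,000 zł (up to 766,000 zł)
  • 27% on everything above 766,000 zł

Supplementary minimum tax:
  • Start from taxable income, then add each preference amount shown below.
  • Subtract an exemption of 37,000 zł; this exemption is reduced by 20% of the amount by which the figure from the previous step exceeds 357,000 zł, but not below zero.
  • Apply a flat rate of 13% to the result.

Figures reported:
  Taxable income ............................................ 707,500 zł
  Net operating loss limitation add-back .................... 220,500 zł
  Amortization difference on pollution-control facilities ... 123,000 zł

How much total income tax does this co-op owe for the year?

Standard income tax:
  707,500 zł × 8% = 56,600 zł

Supplementary minimum tax:
  Adjusted income: 707,500 zł + 220,500 zł + 123,000 zł = 1,051,000 zł
  Exemption: 20% × (1,051,000 zł − 357,000 zł) = 138,800 zł ≥ 37,000 zł, so the exemption is fully phased out
  Base: 1,051,000 zł − 0 zł = 1,051,000 zł
  1,051,000 zł × 13% = 136,630 zł

136,630 zł > 56,600 zł, so the supplementary minimum tax is the binding amount.

136,630 zł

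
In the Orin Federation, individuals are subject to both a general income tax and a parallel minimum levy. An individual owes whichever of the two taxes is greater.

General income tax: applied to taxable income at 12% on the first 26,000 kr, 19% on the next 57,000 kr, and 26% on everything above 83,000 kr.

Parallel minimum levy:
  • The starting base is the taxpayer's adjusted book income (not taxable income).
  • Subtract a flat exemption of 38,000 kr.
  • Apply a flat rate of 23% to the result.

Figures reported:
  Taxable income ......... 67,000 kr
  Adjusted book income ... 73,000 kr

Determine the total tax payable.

Parallel minimum levy:
  Base (adjusted book income): 73,000 kr
  Less exemption 38,000 kr → base 35,000 kr
  35,000 kr × 23% = 8,050 kr

General income tax:
  26,000 kr × 12% = 3,120 kr
  41,000 kr × 19% = 7,790 kr
  → 10,910 kr

10,910 kr > 8,050 kr, so the general income tax governs.

10,910 kr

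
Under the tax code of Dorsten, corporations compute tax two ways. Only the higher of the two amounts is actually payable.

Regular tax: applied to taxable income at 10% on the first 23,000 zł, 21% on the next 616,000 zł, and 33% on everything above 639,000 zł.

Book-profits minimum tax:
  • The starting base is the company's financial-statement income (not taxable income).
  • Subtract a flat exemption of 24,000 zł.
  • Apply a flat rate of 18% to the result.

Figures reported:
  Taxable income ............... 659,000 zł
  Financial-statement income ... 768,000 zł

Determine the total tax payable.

Book-profits minimum tax:
  Base (financial-statement income): 768,000 zł
  Less exemption 24,000 zł → base 744,000 zł
  744,000 zł × 18% = 133,920 zł

Regular tax:
  23,000 zł × 10% = 2,300 zł
  616,000 zł × 21% = 129,360 zł
  20,000 zł × 33% = 6,600 zł
  → 138,260 zł

138,260 zł > 133,920 zł, so the regular tax governs.

138,260 zł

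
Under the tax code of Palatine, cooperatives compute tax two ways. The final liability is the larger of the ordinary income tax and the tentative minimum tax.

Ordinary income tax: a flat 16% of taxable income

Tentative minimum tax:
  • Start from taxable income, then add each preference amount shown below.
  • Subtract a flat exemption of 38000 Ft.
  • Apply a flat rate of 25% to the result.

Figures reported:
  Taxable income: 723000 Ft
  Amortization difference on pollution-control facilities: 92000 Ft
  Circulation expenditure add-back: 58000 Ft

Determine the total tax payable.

Tentative minimum tax:
  Adjusted income: 723000 Ft + 92000 Ft + 58000 Ft = 873000 Ft
  Less exemption 38000 Ft → base 835000 Ft
  835000 Ft × 25% = 208750 Ft

Ordinary income tax:
  723000 Ft × 16% = 115680 Ft

208750 Ft > 115680 Ft, so the tentative minimum tax is the binding amount.

208750 Ft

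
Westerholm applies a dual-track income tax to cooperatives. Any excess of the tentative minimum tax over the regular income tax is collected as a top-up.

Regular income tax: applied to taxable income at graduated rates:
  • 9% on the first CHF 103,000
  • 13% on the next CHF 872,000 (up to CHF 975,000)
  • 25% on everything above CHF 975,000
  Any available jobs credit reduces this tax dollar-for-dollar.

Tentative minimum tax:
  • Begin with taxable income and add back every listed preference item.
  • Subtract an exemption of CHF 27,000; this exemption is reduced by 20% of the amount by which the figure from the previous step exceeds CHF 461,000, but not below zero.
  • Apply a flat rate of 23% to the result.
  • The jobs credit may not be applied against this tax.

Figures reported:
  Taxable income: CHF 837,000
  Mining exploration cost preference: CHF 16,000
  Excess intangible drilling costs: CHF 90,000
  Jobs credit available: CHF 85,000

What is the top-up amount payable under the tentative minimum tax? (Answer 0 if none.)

CHF 197,200

Tentative minimum tax:
  Adjusted income: CHF 837,000 + CHF 16,000 + CHF 90,000 = CHF 943,000
  Exemption: 20% × (CHF 943,000 − CHF 461,000) = CHF 96,400 ≥ CHF 27,000, so the exemption is fully phased out
  Base: CHF 943,000 − CHF 0 = CHF 943,000
  CHF 943,000 × 23% = CHF 216,890

Regular income tax:
  CHF 103,000 × 9% = CHF 9,270
  CHF 734,000 × 13% = CHF 95,420
  → CHF 104,690
  Less jobs credit CHF 85,000 → CHF 19,690

Excess of tentative minimum tax over regular income tax: CHF 216,890 − CHF 19,690 = CHF 197,200.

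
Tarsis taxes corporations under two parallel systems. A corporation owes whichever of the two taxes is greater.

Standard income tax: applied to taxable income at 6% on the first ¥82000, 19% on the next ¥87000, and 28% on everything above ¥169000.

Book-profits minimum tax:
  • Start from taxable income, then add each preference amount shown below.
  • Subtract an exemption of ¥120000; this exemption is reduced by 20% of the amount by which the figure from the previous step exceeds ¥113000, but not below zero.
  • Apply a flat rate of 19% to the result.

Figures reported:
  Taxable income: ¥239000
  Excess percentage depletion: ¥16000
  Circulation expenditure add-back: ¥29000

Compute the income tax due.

¥41050

Standard income tax:
  ¥82000 × 6% = ¥4920
  ¥87000 × 19% = ¥16530
  ¥70000 × 28% = ¥19600
  → ¥41050

Book-profits minimum tax:
  Adjusted income: ¥239000 + ¥16000 + ¥29000 = ¥284000
  Exemption: ¥120000 − 20% × (¥284000 − ¥113000) = ¥120000 − ¥34200 = ¥85800
  Base: ¥284000 − ¥85800 = ¥198200
  ¥198200 × 19% = ¥37658

¥41050 > ¥37658, so the standard income tax governs.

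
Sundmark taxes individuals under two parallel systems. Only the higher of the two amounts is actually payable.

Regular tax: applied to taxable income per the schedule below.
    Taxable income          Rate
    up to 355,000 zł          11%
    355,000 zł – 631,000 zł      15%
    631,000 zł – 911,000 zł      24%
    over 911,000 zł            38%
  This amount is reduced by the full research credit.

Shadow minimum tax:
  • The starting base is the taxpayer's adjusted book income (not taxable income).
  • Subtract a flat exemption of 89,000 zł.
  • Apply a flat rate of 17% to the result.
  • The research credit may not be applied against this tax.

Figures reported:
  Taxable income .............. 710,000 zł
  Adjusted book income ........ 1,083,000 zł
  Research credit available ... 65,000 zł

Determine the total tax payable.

Regular tax:
  355,000 zł × 11% = 39,050 zł
  276,000 zł × 15% = 41,400 zł
  79,000 zł × 24% = 18,960 zł
  → 99,410 zł
  Less research credit 65,000 zł → 34,410 zł

Shadow minimum tax:
  Base (adjusted book income): 1,083,000 zł
  Less exemption 89,000 zł → base 994,000 zł
  994,000 zł × 17% = 168,980 zł

168,980 zł > 34,410 zł, so the shadow minimum tax is the binding amount.

168,980 zł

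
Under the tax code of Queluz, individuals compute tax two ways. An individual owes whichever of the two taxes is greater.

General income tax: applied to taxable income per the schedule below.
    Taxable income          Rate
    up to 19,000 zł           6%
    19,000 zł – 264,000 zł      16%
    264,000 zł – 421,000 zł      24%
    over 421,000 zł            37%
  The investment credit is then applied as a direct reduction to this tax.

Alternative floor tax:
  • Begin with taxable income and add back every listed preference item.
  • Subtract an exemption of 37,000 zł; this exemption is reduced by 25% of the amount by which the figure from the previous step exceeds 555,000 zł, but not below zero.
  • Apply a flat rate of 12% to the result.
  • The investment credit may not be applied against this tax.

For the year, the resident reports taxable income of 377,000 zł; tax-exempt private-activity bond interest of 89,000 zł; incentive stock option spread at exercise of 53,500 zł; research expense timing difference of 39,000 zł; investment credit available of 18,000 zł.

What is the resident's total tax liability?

62,685 zł

Alternative floor tax:
  Adjusted income: 377,000 zł + 89,000 zł + 53,500 zł + 39,000 zł = 558,500 zł
  Exemption: 37,000 zł − 25% × (558,500 zł − 555,000 zł) = 37,000 zł − 875 zł = 36,125 zł
  Base: 558,500 zł − 36,125 zł = 522,375 zł
  522,375 zł × 12% = 62,685 zł

General income tax:
  19,000 zł × 6% = 1,140 zł
  245,000 zł × 16% = 39,200 zł
  113,000 zł × 24% = 27,120 zł
  → 67,460 zł
  Less investment credit 18,000 zł → 49,460 zł

62,685 zł > 49,460 zł, so the alternative floor tax is the binding amount.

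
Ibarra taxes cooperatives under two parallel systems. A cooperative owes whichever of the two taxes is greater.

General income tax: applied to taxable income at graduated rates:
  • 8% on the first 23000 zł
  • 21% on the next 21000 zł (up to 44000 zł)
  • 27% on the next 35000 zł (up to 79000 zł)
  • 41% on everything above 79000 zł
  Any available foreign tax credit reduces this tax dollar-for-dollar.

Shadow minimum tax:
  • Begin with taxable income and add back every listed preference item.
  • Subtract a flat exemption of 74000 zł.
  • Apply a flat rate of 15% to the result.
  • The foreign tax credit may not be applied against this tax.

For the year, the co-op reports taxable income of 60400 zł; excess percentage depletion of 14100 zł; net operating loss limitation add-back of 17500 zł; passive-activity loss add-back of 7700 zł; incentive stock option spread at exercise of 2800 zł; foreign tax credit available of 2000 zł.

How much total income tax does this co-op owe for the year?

General income tax:
  23000 zł × 8% = 1840 zł
  21000 zł × 21% = 4410 zł
  16400 zł × 27% = 4428 zł
  → 10678 zł
  Less foreign tax credit 2000 zł → 8678 zł

Shadow minimum tax:
  Adjusted income: 60400 zł + 14100 zł + 17500 zł + 7700 zł + 2800 zł = 102500 zł
  Less exemption 74000 zł → base 28500 zł
  28500 zł × 15% = 4275 zł

8678 zł > 4275 zł, so the general income tax governs.

8678 zł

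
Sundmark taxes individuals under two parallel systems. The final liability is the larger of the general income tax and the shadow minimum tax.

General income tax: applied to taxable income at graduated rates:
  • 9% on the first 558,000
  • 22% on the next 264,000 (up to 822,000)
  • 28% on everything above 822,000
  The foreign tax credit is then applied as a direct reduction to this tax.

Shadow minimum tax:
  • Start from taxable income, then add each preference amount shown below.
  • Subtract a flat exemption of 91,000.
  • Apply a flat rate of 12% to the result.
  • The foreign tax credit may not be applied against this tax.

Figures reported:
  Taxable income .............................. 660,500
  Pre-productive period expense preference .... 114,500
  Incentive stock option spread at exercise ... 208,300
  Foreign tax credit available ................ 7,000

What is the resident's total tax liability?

107,076

Shadow minimum tax:
  Adjusted income: 660,500 + 114,500 + 208,300 = 983,300
  Less exemption 91,000 → base 892,300
  892,300 × 12% = 107,076

General income tax:
  558,000 × 9% = 50,220
  102,500 × 22% = 22,550
  → 72,770
  Less foreign tax credit 7,000 → 65,770

107,076 > 65,770, so the shadow minimum tax is the binding amount.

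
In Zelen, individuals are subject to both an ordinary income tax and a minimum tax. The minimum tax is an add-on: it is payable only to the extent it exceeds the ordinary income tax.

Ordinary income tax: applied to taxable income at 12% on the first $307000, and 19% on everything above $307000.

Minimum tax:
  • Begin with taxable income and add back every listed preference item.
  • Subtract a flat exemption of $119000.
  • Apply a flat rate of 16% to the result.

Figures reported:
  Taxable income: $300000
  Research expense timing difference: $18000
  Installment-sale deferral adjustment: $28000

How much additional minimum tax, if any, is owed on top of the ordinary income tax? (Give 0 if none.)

Minimum tax:
  Adjusted income: $300000 + $18000 + $28000 = $346000
  Less exemption $119000 → base $227000
  $227000 × 16% = $36320

Ordinary income tax:
  $300000 × 12% = $36000

Excess of minimum tax over ordinary income tax: $36320 − $36000 = $320.

$320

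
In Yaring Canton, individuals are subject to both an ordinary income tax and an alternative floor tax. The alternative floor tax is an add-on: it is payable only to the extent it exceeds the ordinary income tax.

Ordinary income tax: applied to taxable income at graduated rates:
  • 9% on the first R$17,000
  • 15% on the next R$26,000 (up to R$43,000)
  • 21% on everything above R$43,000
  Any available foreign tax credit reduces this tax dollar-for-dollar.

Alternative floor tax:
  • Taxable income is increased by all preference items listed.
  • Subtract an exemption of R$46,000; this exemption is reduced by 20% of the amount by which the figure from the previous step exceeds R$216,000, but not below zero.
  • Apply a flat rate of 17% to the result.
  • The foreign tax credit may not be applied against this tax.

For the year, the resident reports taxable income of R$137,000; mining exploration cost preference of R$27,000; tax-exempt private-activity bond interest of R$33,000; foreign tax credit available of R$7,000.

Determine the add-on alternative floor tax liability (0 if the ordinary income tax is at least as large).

R$7,500

Alternative floor tax:
  Adjusted income: R$137,000 + R$27,000 + R$33,000 = R$197,000
  Exemption: R$197,000 ≤ R$216,000, so full R$46,000 applies
  Base: R$197,000 − R$46,000 = R$151,000
  R$151,000 × 17% = R$25,670

Ordinary income tax:
  R$17,000 × 9% = R$1,530
  R$26,000 × 15% = R$3,900
  R$94,000 × 21% = R$19,740
  → R$25,170
  Less foreign tax credit R$7,000 → R$18,170

Excess of alternative floor tax over ordinary income tax: R$25,670 − R$18,170 = R$7,500.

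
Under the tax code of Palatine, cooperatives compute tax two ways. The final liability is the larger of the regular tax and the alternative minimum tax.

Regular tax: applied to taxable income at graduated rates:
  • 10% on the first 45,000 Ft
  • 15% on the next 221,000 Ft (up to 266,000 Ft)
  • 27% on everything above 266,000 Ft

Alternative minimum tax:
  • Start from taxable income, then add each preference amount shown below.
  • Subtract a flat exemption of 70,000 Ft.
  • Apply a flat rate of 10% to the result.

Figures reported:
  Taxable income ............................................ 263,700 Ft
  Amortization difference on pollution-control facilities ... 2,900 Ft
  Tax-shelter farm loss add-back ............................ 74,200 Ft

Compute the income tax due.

37,305 Ft

Regular tax:
  45,000 Ft × 10% = 4,500 Ft
  218,700 Ft × 15% = 32,805 Ft
  → 37,305 Ft

Alternative minimum tax:
  Adjusted income: 263,700 Ft + 2,900 Ft + 74,200 Ft = 340,800 Ft
  Less exemption 70,000 Ft → base 270,800 Ft
  270,800 Ft × 10% = 27,080 Ft

37,305 Ft > 27,080 Ft, so the regular tax governs.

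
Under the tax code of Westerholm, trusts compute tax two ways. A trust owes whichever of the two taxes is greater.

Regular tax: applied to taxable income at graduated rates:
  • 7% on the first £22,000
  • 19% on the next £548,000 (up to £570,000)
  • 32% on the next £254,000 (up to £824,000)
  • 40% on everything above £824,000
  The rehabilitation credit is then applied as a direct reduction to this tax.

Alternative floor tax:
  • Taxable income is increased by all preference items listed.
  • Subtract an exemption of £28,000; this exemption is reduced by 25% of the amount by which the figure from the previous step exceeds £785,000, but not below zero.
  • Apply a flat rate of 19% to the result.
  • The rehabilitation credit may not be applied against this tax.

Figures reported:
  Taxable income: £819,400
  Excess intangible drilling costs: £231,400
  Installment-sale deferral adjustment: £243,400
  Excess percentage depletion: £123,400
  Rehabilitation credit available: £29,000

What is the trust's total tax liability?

£269,344

Alternative floor tax:
  Adjusted income: £819,400 + £231,400 + £243,400 + £123,400 = £1,417,600
  Exemption: 25% × (£1,417,600 − £785,000) = £158,150 ≥ £28,000, so the exemption is fully phased out
  Base: £1,417,600 − £0 = £1,417,600
  £1,417,600 × 19% = £269,344

Regular tax:
  £22,000 × 7% = £1,540
  £548,000 × 19% = £104,120
  £249,400 × 32% = £79,808
  → £185,468
  Less rehabilitation credit £29,000 → £156,468

£269,344 > £156,468, so the alternative floor tax is the binding amount.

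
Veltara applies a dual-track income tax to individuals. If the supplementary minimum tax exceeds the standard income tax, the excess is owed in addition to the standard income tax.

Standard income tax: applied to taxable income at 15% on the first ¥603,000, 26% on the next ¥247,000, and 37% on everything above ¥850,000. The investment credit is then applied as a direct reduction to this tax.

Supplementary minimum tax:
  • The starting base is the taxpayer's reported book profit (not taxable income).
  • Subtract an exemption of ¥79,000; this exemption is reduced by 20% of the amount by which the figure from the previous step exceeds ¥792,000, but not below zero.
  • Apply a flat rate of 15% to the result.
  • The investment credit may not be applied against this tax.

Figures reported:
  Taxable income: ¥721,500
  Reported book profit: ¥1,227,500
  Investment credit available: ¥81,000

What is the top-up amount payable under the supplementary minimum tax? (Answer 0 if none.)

Supplementary minimum tax:
  Base (reported book profit): ¥1,227,500
  Exemption: 20% × (¥1,227,500 − ¥792,000) = ¥87,100 ≥ ¥79,000, so the exemption is fully phased out
  Base: ¥1,227,500 − ¥0 = ¥1,227,500
  ¥1,227,500 × 15% = ¥184,125

Standard income tax:
  ¥603,000 × 15% = ¥90,450
  ¥118,500 × 26% = ¥30,810
  → ¥121,260
  Less investment credit ¥81,000 → ¥40,260

Excess of supplementary minimum tax over standard income tax: ¥184,125 − ¥40,260 = ¥143,865.

¥143,865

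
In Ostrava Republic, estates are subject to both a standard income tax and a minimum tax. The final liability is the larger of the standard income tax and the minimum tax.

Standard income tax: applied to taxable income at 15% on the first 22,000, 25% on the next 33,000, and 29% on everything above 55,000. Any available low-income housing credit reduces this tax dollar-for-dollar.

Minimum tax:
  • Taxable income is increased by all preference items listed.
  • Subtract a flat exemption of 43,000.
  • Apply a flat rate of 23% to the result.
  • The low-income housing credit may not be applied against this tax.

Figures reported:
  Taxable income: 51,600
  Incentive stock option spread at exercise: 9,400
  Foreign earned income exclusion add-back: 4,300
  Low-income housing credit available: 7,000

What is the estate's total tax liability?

5,129

Standard income tax:
  22,000 × 15% = 3,300
  29,600 × 25% = 7,400
  → 10,700
  Less low-income housing credit 7,000 → 3,700

Minimum tax:
  Adjusted income: 51,600 + 9,400 + 4,300 = 65,300
  Less exemption 43,000 → base 22,300
  22,300 × 23% = 5,129

5,129 > 3,700, so the minimum tax is the binding amount.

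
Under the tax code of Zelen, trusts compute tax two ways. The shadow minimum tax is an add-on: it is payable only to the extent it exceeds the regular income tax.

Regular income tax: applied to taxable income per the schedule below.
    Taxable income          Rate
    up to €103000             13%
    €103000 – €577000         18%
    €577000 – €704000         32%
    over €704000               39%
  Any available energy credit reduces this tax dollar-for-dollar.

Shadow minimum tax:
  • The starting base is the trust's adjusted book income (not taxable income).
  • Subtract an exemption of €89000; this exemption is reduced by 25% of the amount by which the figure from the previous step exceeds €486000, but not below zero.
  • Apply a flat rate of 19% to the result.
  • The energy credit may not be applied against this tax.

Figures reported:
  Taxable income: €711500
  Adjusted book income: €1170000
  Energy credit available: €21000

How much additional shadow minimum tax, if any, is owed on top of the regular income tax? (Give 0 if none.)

€101025

Regular income tax:
  €103000 × 13% = €13390
  €474000 × 18% = €85320
  €127000 × 32% = €40640
  €7500 × 39% = €2925
  → €142275
  Less energy credit €21000 → €121275

Shadow minimum tax:
  Base (adjusted book income): €1170000
  Exemption: 25% × (€1170000 − €486000) = €171000 ≥ €89000, so the exemption is fully phased out
  Base: €1170000 − €0 = €1170000
  €1170000 × 19% = €222300

Excess of shadow minimum tax over regular income tax: €222300 − €121275 = €101025.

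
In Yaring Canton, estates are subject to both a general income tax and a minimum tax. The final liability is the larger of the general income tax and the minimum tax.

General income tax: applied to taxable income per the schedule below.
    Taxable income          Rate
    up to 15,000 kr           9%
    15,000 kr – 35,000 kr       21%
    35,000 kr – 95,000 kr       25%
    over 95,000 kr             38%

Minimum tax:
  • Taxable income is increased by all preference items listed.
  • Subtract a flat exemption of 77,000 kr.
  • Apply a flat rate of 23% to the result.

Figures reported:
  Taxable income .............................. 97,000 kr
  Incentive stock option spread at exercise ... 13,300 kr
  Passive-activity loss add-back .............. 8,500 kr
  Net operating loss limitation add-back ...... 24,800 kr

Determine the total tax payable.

21,310 kr

General income tax:
  15,000 kr × 9% = 1,350 kr
  20,000 kr × 21% = 4,200 kr
  60,000 kr × 25% = 15,000 kr
  2,000 kr × 38% = 760 kr
  → 21,310 kr

Minimum tax:
  Adjusted income: 97,000 kr + 13,300 kr + 8,500 kr + 24,800 kr = 143,600 kr
  Less exemption 77,000 kr → base 66,600 kr
  66,600 kr × 23% = 15,318 kr

21,310 kr > 15,318 kr, so the general income tax governs.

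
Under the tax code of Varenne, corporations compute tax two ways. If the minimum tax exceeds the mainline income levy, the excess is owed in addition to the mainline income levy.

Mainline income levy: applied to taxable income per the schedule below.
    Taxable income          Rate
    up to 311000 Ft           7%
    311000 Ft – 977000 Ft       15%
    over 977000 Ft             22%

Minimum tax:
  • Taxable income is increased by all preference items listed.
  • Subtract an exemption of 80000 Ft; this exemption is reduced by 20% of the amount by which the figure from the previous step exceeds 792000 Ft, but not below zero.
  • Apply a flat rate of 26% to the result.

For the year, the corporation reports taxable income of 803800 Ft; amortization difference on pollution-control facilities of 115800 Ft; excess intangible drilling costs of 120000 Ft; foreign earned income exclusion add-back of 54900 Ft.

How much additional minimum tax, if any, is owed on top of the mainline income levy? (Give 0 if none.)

183810 Ft

Mainline income levy:
  311000 Ft × 7% = 21770 Ft
  492800 Ft × 15% = 73920 Ft
  → 95690 Ft

Minimum tax:
  Adjusted income: 803800 Ft + 115800 Ft + 120000 Ft + 54900 Ft = 1094500 Ft
  Exemption: 80000 Ft − 20% × (1094500 Ft − 792000 Ft) = 80000 Ft − 60500 Ft = 19500 Ft
  Base: 1094500 Ft − 19500 Ft = 1075000 Ft
  1075000 Ft × 26% = 279500 Ft

Excess of minimum tax over mainline income levy: 279500 Ft − 95690 Ft = 183810 Ft.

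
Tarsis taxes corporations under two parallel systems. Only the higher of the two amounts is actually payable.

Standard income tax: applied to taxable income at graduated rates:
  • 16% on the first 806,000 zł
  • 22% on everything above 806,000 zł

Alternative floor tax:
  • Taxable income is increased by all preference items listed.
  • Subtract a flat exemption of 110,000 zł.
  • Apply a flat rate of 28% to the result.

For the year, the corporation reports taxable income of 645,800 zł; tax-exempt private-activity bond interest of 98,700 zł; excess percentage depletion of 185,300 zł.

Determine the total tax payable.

Standard income tax:
  645,800 zł × 16% = 103,328 zł

Alternative floor tax:
  Adjusted income: 645,800 zł + 98,700 zł + 185,300 zł = 929,800 zł
  Less exemption 110,000 zł → base 819,800 zł
  819,800 zł × 28% = 229,544 zł

229,544 zł > 103,328 zł, so the alternative floor tax is the binding amount.

229,544 zł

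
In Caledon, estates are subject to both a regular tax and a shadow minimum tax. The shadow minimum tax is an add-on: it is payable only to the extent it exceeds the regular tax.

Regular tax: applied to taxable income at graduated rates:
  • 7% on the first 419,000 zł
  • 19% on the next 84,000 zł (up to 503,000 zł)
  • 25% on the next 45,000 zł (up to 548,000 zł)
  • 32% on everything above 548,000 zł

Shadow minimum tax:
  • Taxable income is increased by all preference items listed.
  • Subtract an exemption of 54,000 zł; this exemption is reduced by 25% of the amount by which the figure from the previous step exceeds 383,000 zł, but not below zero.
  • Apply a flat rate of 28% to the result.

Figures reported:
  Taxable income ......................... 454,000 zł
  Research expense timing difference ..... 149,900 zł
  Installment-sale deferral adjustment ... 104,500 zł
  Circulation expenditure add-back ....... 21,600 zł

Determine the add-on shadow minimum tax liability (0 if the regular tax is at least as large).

168,420 zł

Regular tax:
  419,000 zł × 7% = 29,330 zł
  35,000 zł × 19% = 6,650 zł
  → 35,980 zł

Shadow minimum tax:
  Adjusted income: 454,000 zł + 149,900 zł + 104,500 zł + 21,600 zł = 730,000 zł
  Exemption: 25% × (730,000 zł − 383,000 zł) = 86,750 zł ≥ 54,000 zł, so the exemption is fully phased out
  Base: 730,000 zł − 0 zł = 730,000 zł
  730,000 zł × 28% = 204,400 zł

Excess of shadow minimum tax over regular tax: 204,400 zł − 35,980 zł = 168,420 zł.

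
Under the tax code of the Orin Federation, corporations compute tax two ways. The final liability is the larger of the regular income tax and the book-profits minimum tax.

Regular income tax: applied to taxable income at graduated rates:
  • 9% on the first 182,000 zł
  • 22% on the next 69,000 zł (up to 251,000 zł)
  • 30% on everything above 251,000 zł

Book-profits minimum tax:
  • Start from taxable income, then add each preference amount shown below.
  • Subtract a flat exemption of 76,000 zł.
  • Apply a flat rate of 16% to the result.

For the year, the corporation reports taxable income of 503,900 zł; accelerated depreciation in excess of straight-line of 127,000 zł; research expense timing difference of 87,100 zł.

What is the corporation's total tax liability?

Regular income tax:
  182,000 zł × 9% = 16,380 zł
  69,000 zł × 22% = 15,180 zł
  252,900 zł × 30% = 75,870 zł
  → 107,430 zł

Book-profits minimum tax:
  Adjusted income: 503,900 zł + 127,000 zł + 87,100 zł = 718,000 zł
  Less exemption 76,000 zł → base 642,000 zł
  642,000 zł × 16% = 102,720 zł

107,430 zł > 102,720 zł, so the regular income tax governs.

107,430 zł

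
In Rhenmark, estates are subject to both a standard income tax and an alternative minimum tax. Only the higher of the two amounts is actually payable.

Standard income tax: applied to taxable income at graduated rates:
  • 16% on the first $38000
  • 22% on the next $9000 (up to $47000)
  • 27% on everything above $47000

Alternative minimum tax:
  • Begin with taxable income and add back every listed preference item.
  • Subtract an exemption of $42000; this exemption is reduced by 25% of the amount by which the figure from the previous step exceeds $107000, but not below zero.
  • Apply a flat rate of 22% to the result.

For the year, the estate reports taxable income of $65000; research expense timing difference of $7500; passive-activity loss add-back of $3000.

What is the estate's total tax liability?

Standard income tax:
  $38000 × 16% = $6080
  $9000 × 22% = $1980
  $18000 × 27% = $4860
  → $12920

Alternative minimum tax:
  Adjusted income: $65000 + $7500 + $3000 = $75500
  Exemption: $75500 ≤ $107000, so full $42000 applies
  Base: $75500 − $42000 = $33500
  $33500 × 22% = $7370

$12920 > $7370, so the standard income tax governs.

$12920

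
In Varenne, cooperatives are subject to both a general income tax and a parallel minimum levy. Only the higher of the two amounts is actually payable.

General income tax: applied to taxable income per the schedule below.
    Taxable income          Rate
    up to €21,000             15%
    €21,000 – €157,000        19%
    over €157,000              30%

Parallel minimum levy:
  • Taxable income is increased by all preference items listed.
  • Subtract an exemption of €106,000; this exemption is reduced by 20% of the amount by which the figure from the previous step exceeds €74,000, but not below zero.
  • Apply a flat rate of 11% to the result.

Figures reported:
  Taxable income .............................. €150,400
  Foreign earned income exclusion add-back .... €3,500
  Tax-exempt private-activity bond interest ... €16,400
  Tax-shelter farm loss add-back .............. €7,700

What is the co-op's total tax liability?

Parallel minimum levy:
  Adjusted income: €150,400 + €3,500 + €16,400 + €7,700 = €178,000
  Exemption: €106,000 − 20% × (€178,000 − €74,000) = €106,000 − €20,800 = €85,200
  Base: €178,000 − €85,200 = €92,800
  €92,800 × 11% = €10,208

General income tax:
  €21,000 × 15% = €3,150
  €129,400 × 19% = €24,586
  → €27,736

€27,736 > €10,208, so the general income tax governs.

€27,736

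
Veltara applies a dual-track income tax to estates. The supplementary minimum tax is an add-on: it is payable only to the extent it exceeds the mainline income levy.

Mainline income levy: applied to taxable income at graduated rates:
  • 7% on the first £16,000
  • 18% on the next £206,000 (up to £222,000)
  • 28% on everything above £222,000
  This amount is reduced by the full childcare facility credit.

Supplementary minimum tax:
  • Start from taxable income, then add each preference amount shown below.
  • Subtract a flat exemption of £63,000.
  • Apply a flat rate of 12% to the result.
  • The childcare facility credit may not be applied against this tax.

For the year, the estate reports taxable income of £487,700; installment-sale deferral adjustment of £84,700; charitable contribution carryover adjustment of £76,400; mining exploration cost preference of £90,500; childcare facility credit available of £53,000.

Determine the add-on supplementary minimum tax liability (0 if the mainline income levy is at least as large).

Mainline income levy:
  £16,000 × 7% = £1,120
  £206,000 × 18% = £37,080
  £265,700 × 28% = £74,396
  → £112,596
  Less childcare facility credit £53,000 → £59,596

Supplementary minimum tax:
  Adjusted income: £487,700 + £84,700 + £76,400 + £90,500 = £739,300
  Less exemption £63,000 → base £676,300
  £676,300 × 12% = £81,156

Excess of supplementary minimum tax over mainline income levy: £81,156 − £59,596 = £21,560.

£21,560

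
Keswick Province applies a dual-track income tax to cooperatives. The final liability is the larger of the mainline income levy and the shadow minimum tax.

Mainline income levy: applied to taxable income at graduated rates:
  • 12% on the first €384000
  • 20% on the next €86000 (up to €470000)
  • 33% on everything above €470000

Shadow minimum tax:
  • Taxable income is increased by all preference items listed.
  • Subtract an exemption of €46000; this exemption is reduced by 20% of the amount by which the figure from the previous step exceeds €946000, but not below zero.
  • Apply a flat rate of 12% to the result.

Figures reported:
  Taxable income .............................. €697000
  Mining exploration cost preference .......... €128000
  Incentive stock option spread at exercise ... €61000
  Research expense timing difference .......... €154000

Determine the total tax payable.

Mainline income levy:
  €384000 × 12% = €46080
  €86000 × 20% = €17200
  €227000 × 33% = €74910
  → €138190

Shadow minimum tax:
  Adjusted income: €697000 + €128000 + €61000 + €154000 = €1040000
  Exemption: €46000 − 20% × (€1040000 − €946000) = €46000 − €18800 = €27200
  Base: €1040000 − €27200 = €1012800
  €1012800 × 12% = €121536

€138190 > €121536, so the mainline income levy governs.

€138190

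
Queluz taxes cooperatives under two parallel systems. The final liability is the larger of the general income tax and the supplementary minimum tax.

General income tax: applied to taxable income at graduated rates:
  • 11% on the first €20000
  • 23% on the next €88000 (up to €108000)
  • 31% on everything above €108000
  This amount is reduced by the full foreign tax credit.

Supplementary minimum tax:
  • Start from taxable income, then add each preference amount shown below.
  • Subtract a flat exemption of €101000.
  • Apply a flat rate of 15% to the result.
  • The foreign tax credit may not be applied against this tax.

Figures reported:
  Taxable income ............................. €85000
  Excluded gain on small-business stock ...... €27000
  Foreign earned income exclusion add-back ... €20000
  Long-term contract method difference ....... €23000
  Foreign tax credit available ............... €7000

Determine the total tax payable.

€10150

General income tax:
  €20000 × 11% = €2200
  €65000 × 23% = €14950
  → €17150
  Less foreign tax credit €7000 → €10150

Supplementary minimum tax:
  Adjusted income: €85000 + €27000 + €20000 + €23000 = €155000
  Less exemption €101000 → base €54000
  €54000 × 15% = €8100

€10150 > €8100, so the general income tax governs.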